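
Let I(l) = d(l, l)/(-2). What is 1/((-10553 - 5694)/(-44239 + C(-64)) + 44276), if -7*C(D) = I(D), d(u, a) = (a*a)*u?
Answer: 440745/19514539349 ≈ 2.2585e-5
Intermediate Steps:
d(u, a) = u*a**2 (d(u, a) = a**2*u = u*a**2)
I(l) = -l**3/2 (I(l) = (l*l**2)/(-2) = l**3*(-1/2) = -l**3/2)
C(D) = D**3/14 (C(D) = -(-1)*D**3/14 = D**3/14)
1/((-10553 - 5694)/(-44239 + C(-64)) + 44276) = 1/((-10553 - 5694)/(-44239 + (1/14)*(-64)**3) + 44276) = 1/(-16247/(-44239 + (1/14)*(-262144)) + 44276) = 1/(-16247/(-44239 - 131072/7) + 44276) = 1/(-16247/(-440745/7) + 44276) = 1/(-16247*(-7/440745) + 44276) = 1/(113729/440745 + 44276) = 1/(19514539349/440745) = 440745/19514539349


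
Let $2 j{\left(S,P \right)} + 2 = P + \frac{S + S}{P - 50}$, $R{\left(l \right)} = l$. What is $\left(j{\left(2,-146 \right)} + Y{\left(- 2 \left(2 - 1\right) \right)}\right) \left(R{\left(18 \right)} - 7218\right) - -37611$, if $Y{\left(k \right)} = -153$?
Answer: $\frac{81932139}{49} \approx 1.6721 \cdot 10^{6}$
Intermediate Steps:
$j{\left(S,P \right)} = -1 + \frac{P}{2} + \frac{S}{-50 + P}$ ($j{\left(S,P \right)} = -1 + \frac{P + \frac{S + S}{P - 50}}{2} = -1 + \frac{P + \frac{2 S}{-50 + P}}{2} = -1 + \left(\frac{P}{2} + \frac{S}{-50 + P}\right) = -1 + \frac{P}{2} + \frac{S}{-50 + P}$)
$\left(j{\left(2,-146 \right)} + Y{\left(- 2 \left(2 - 1\right) \right)}\right) \left(R{\left(18 \right)} - 7218\right) - -37611 = \left(\frac{50 + 2 + \frac{\left(-146\right)^{2}}{2} - -3796}{-50 - 146} - 153\right) \left(18 - 7218\right) - -37611 = \left(\frac{50 + 2 + \frac{1}{2} \cdot 21316 + 3796}{-196} - 153\right) \left(-7200\right) + 37611 = \left(- \frac{50 + 2 + 10658 + 3796}{196} - 153\right) \left(-7200\right) + 37611 = \left(\left(- \frac{1}{196}\right) 14506 - 153\right) \left(-7200\right) + 37611 = \left(- \frac{7253}{98} - 153\right) \left(-7200\right) + 37611 = \left(- \frac{22247}{98}\right) \left(-7200\right) + 37611 = \frac{80089200}{49} + 37611 = \frac{81932139}{49}$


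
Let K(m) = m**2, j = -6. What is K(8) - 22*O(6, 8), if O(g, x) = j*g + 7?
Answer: 702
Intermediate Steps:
O(g, x) = 7 - 6*g (O(g, x) = -6*g + 7 = 7 - 6*g)
K(8) - 22*O(6, 8) = 8**2 - 22*(7 - 6*6) = 64 - 22*(7 - 36) = 64 - 22*(-29) = 64 + 638 = 702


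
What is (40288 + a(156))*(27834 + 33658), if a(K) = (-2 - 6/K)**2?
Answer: 418722041381/169 ≈ 2.4776e+9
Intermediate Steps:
(40288 + a(156))*(27834 + 33658) = (40288 + 4*(3 + 156)**2/156**2)*(27834 + 33658) = (40288 + 4*(1/24336)*159**2)*61492 = (40288 + 4*(1/24336)*25281)*61492 = (40288 + 2809/676)*61492 = (27237497/676)*61492 = 418722041381/169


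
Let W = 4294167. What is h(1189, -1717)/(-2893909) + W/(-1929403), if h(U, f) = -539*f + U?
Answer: -14214813677559/5583516706327 ≈ -2.5459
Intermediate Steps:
h(U, f) = U - 539*f
h(1189, -1717)/(-2893909) + W/(-1929403) = (1189 - 539*(-1717))/(-2893909) + 4294167/(-1929403) = (1189 + 925463)*(-1/2893909) + 4294167*(-1/1929403) = 926652*(-1/2893909) - 4294167/1929403 = -926652/2893909 - 4294167/1929403 = -14214813677559/5583516706327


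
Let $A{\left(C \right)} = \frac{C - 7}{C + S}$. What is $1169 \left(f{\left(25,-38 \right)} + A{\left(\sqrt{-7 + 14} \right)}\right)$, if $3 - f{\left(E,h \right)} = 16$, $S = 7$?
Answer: $- \frac{50267}{3} + \frac{1169 \sqrt{7}}{3} \approx -15725.0$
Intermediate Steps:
$f{\left(E,h \right)} = -13$ ($f{\left(E,h \right)} = 3 - 16 = -13$)
$A{\left(C \right)} = \frac{-7 + C}{7 + C}$ ($A{\left(C \right)} = \frac{C - 7}{C + 7} = \frac{-7 + C}{7 + C}$)
$1169 \left(f{\left(25,-38 \right)} + A{\left(\sqrt{-7 + 14} \right)}\right) = 1169 \left(-13 + \frac{-7 + \sqrt{-7 + 14}}{7 + \sqrt{-7 + 14}}\right) = 1169 \left(-13 + \frac{-7 + \sqrt{7}}{7 + \sqrt{7}}\right) = -15197 + \frac{1169 \left(-7 + \sqrt{7}\right)}{7 + \sqrt{7}}$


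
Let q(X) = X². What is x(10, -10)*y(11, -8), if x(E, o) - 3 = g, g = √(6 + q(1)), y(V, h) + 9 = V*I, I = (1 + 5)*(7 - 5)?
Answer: 369 + 123*√7 ≈ 694.43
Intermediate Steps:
I = 12 (I = 6*2 = 12)
y(V, h) = -9 + 12*V (y(V, h) = -9 + V*12 = -9 + 12*V)
g = √7 (g = √(6 + 1²) = √(6 + 1) = √7 ≈ 2.6458)
x(E, o) = 3 + √7
x(10, -10)*y(11, -8) = (3 + √7)*(-9 + 12*11) = (3 + √7)*(-9 + 132) = (3 + √7)*123 = 369 + 123*√7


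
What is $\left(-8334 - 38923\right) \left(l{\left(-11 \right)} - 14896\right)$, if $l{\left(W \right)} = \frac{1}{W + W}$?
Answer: $\frac{15486733241}{22} \approx 7.0394 \cdot 10^{8}$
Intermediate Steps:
$l{\left(W \right)} = \frac{1}{2 W}$
$\left(-8334 - 38923\right) \left(l{\left(-11 \right)} - 14896\right) = \left(-8334 - 38923\right) \left(\frac{1}{2 \left(-11\right)} - 14896\right) = - 47257 \left(\frac{1}{2} \left(- \frac{1}{11}\right) - 14896\right) = - 47257 \left(- \frac{1}{22} - 14896\right) = \left(-47257\right) \left(- \frac{327713}{22}\right) = \frac{15486733241}{22}$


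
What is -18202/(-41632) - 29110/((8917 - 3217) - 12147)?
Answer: 664627907/134200752 ≈ 4.9525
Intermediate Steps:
-18202/(-41632) - 29110/((8917 - 3217) - 12147) = -18202*(-1/41632) - 29110/(5700 - 12147) = 9101/20816 - 29110/(-6447) = 9101/20816 - 29110*(-1/6447) = 9101/20816 + 29110/6447 = 664627907/134200752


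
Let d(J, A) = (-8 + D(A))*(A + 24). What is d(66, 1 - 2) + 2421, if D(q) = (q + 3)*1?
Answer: 2283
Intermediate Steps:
D(q) = 3 + q (D(q) = (3 + q)*1 = 3 + q)
d(J, A) = (-5 + A)*(24 + A) (d(J, A) = (-8 + (3 + A))*(A + 24) = (-5 + A)*(24 + A))
d(66, 1 - 2) + 2421 = (-120 + (1 - 2)**2 + 19*(1 - 2)) + 2421 = (-120 + (-1)**2 + 19*(-1)) + 2421 = (-120 + 1 - 19) + 2421 = -138 + 2421 = 2283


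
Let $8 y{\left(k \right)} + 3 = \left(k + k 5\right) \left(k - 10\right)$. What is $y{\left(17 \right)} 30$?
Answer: $\frac{10665}{4} \approx 2666.3$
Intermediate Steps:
$y{\left(k \right)} = - \frac{3}{8} + \frac{3 k \left(-10 + k\right)}{4}$ ($y{\left(k \right)} = - \frac{3}{8} + \frac{\left(k + k 5\right) \left(k - 10\right)}{8} = - \frac{3}{8} + \frac{\left(k + 5 k\right) \left(-10 + k\right)}{8} = - \frac{3}{8} + \frac{6 k \left(-10 + k\right)}{8} = - \frac{3}{8} + \frac{3 k \left(-10 + k\right)}{4}$)
$y{\left(17 \right)} 30 = \left(- \frac{3}{8} - \frac{255}{2} + \frac{3 \cdot 17^{2}}{4}\right) 30 = \left(- \frac{3}{8} - \frac{255}{2} + \frac{3}{4} \cdot 289\right) 30 = \left(- \frac{3}{8} - \frac{255}{2} + \frac{867}{4}\right) 30 = \frac{711}{8} \cdot 30 = \frac{10665}{4}$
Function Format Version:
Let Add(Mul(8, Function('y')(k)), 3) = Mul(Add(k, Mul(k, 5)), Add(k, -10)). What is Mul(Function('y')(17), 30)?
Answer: Rational(10665, 4) ≈ 2666.3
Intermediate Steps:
Function('y')(k) = Add(Rational(-3, 8), Mul(Rational(3, 4), k, Add(-10, k))) (Function('y')(k) = Add(Rational(-3, 8), Mul(Rational(1, 8), Mul(Add(k, Mul(k, 5)), Add(k, -10)))) = Add(Rational(-3, 8), Mul(Rational(1, 8), Mul(Add(k, Mul(5, k)), Add(-10, k)))) = Add(Rational(-3, 8), Mul(Rational(1, 8), Mul(Mul(6, k), Add(-10, k)))) = Add(Rational(-3, 8), Mul(Rational(1, 8), Mul(6, k, Add(-10, k)))) = Add(Rational(-3, 8), Mul(Rational(3, 4), k, Add(-10, k))))
Mul(Function('y')(17), 30) = Mul(Add(Rational(-3, 8), Mul(Rational(-15, 2), 17), Mul(Rational(3, 4), Pow(17, 2))), 30) = Mul(Add(Rational(-3, 8), Rational(-255, 2), Mul(Rational(3, 4), 289)), 30) = Mul(Add(Rational(-3, 8), Rational(-255, 2), Rational(867, 4)), 30) = Mul(Rational(711, 8), 30) = Rational(10665, 4)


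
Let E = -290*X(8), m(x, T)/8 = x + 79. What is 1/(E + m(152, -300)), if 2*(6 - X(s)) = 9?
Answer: 1/1413 ≈ 0.00070771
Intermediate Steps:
X(s) = 3/2 (X(s) = 6 - ½*9 = 6 - 9/2 = 3/2)
m(x, T) = 632 + 8*x (m(x, T) = 8*(x + 79) = 8*(79 + x) = 632 + 8*x)
E = -435 (E = -290*3/2 = -435)
1/(E + m(152, -300)) = 1/(-435 + (632 + 8*152)) = 1/(-435 + (632 + 1216)) = 1/(-435 + 1848) = 1/1413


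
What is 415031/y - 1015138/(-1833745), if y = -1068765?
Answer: 12955317739/78393698997 ≈ 0.16526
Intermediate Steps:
415031/y - 1015138/(-1833745) = 415031/(-1068765) - 1015138/(-1833745) = 415031*(-1/1068765) - 1015138*(-1/1833745) = -415031/1068765 + 1015138/1833745 = 12955317739/78393698997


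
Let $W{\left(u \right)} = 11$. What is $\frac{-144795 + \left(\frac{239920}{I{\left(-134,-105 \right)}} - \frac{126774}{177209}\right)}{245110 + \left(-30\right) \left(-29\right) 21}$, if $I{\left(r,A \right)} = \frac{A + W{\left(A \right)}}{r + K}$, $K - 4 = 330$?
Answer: $- \frac{5457576212663}{2193645401740} \approx -2.4879$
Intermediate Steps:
$K = 334$ ($K = 4 + 330 = 334$)
$I{\left(r,A \right)} = \frac{11 + A}{334 + r}$ ($I{\left(r,A \right)} = \frac{A + 11}{r + 334} = \frac{11 + A}{334 + r}$)
$\frac{-144795 + \left(\frac{239920}{I{\left(-134,-105 \right)}} - \frac{126774}{177209}\right)}{245110 + \left(-30\right) \left(-29\right) 21} = \frac{-144795 + \left(\frac{239920}{\frac{1}{334 - 134} \left(11 - 105\right)} - \frac{126774}{177209}\right)}{245110 + \left(-30\right) \left(-29\right) 21} = \frac{-144795 + \left(\frac{239920}{\frac{1}{200} \left(-94\right)} - \frac{126774}{177209}\right)}{245110 + 870 \cdot 21} = \frac{-144795 + \left(\frac{239920}{\frac{1}{200} \left(-94\right)} - \frac{126774}{177209}\right)}{245110 + 18270} = \frac{-144795 + \left(\frac{239920}{- \frac{47}{100}} - \frac{126774}{177209}\right)}{263380} = \left(-144795 + \left(239920 \left(- \frac{100}{47}\right) - \frac{126774}{177209}\right)\right) \frac{1}{263380} = \left(-144795 - \frac{4251604286378}{8328823}\right) \frac{1}{263380} = \left(- \frac{5457576212663}{8328823}\right) \frac{1}{263380} = - \frac{5457576212663}{2193645401740}$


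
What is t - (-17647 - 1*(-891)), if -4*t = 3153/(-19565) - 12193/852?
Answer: 1117489767521/66677520 ≈ 16760.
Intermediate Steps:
t = 241242401/66677520 (t = -(3153/(-19565) - 12193/852)/4 = -(3153*(-1/19565) - 12193*1/852)/4 = -(-3153/19565 - 12193/852)/4 = -¼*(-241242401/16669380) = 241242401/66677520 ≈ 3.6180)
t - (-17647 - 1*(-891)) = 241242401/66677520 - (-17647 - 1*(-891)) = 241242401/66677520 - (-17647 + 891) = 241242401/66677520 - 1*(-16756) = 241242401/66677520 + 16756 = 1117489767521/66677520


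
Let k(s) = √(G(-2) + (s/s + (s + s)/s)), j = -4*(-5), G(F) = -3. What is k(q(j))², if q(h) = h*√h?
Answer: 0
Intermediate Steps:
j = 20
q(h) = h^(3/2)
k(s) = 0 (k(s) = √(-3 + (s/s + (s + s)/s)) = √(-3 + (1 + (2*s)/s)) = √(-3 + (1 + 2)) = √(-3 + 3) = √0 = 0)
k(q(j))² = 0² = 0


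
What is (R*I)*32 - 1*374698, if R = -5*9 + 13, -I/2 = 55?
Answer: -262058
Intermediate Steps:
I = -110 (I = -2*55 = -110)
R = -32 (R = -45 + 13 = -32)
(R*I)*32 - 1*374698 = -32*(-110)*32 - 1*374698 = 3520*32 - 374698 = 112640 - 374698 = -262058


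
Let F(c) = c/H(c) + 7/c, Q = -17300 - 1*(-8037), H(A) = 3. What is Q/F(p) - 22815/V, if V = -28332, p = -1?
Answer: 43767771/34628 ≈ 1263.9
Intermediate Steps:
Q = -9263 (Q = -17300 + 8037 = -9263)
F(c) = 7/c + c/3 (F(c) = c/3 + 7/c = 7/c + c/3)
Q/F(p) - 22815/V = -9263/(7/(-1) + (1/3)*(-1)) - 22815/(-28332) = -9263/(7*(-1) - 1/3) - 22815*(-1/28332) = -9263/(-7 - 1/3) + 2535/3148 = -9263/(-22/3) + 2535/3148 = -9263*(-3/22) + 2535/3148 = 27789/22 + 2535/3148 = 43767771/34628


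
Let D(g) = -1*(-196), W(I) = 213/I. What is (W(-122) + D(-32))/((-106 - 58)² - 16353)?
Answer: 1823/98942 ≈ 0.018425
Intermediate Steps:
D(g) = 196
(W(-122) + D(-32))/((-106 - 58)² - 16353) = (213/(-122) + 196)/((-106 - 58)² - 16353) = (213*(-1/122) + 196)/((-164)² - 16353) = (-213/122 + 196)/(26896 - 16353) = (23699/122)/10543 = (23699/122)*(1/10543) = 1823/98942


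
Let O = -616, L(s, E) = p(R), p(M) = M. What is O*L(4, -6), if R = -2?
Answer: 1232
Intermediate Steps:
L(s, E) = -2
O*L(4, -6) = -616*(-2) = 1232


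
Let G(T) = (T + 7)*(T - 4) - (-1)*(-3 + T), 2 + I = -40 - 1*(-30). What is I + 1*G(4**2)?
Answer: 277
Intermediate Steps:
I = -12 (I = -2 + (-40 - 1*(-30)) = -2 + (-40 + 30) = -2 - 10 = -12)
G(T) = -3 + T + (-4 + T)*(7 + T) (G(T) = (7 + T)*(-4 + T) - (3 - T) = (-4 + T)*(7 + T) + (-3 + T) = -3 + T + (-4 + T)*(7 + T))
I + 1*G(4**2) = -12 + 1*(-31 + (4**2)**2 + 4*4**2) = -12 + 1*(-31 + 16**2 + 4*16) = -12 + 1*(-31 + 256 + 64) = -12 + 1*289 = -12 + 289 = 277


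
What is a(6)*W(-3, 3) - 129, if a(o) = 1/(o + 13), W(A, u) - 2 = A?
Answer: -2452/19 ≈ -129.05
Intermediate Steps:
W(A, u) = 2 + A
a(o) = 1/(13 + o)
a(6)*W(-3, 3) - 129 = (2 - 3)/(13 + 6) - 129 = -1/19 - 129 = -2452/19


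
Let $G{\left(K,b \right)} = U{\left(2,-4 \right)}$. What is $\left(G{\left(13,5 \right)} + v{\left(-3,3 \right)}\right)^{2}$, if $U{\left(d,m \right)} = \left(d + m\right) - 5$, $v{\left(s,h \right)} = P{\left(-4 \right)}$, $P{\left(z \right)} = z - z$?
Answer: $49$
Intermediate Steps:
$P{\left(z \right)} = 0$
$v{\left(s,h \right)} = 0$
$U{\left(d,m \right)} = -5 + d + m$
$G{\left(K,b \right)} = -7$ ($G{\left(K,b \right)} = -5 + 2 - 4 = -7$)
$\left(G{\left(13,5 \right)} + v{\left(-3,3 \right)}\right)^{2} = \left(-7 + 0\right)^{2} = \left(-7\right)^{2} = 49$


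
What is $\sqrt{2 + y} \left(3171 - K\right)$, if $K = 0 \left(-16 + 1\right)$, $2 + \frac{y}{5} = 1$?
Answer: $3171 i \sqrt{3} \approx 5492.3 i$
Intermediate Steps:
$y = -5$ ($y = -10 + 5 \cdot 1 = -10 + 5 = -5$)
$K = 0$ ($K = 0 \left(-15\right) = 0$)
$\sqrt{2 + y} \left(3171 - K\right) = \sqrt{2 - 5} \left(3171 - 0\right) = \sqrt{-3} \left(3171 + 0\right) = i \sqrt{3} \cdot 3171 = 3171 i \sqrt{3}$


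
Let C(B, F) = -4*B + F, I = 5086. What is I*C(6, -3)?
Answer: -137322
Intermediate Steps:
C(B, F) = F - 4*B
I*C(6, -3) = 5086*(-3 - 4*6) = 5086*(-3 - 24) = 5086*(-27) = -137322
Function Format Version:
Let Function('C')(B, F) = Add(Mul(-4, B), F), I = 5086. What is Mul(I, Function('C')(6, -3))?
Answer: -137322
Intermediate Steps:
Function('C')(B, F) = Add(F, Mul(-4, B))
Mul(I, Function('C')(6, -3)) = Mul(5086, Add(-3, Mul(-4, 6))) = Mul(5086, Add(-3, -24)) = Mul(5086, -27) = -137322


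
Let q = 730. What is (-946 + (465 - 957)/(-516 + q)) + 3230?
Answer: 244142/107 ≈ 2281.7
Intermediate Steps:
(-946 + (465 - 957)/(-516 + q)) + 3230 = (-946 + (465 - 957)/(-516 + 730)) + 3230 = (-946 - 492/214) + 3230 = (-946 - 492*1/214) + 3230 = (-946 - 246/107) + 3230 = -101468/107 + 3230 = 244142/107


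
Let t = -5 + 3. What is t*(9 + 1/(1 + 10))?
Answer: -200/11 ≈ -18.182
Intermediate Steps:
t = -2
t*(9 + 1/(1 + 10)) = -2*(9 + 1/(1 + 10)) = -2*(9 + 1/11) = -2*100/11 = -200/11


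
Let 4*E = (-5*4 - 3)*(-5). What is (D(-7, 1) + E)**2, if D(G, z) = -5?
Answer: 9025/16 ≈ 564.06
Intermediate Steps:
E = 115/4 (E = ((-5*4 - 3)*(-5))/4 = ((-20 - 3)*(-5))/4 = (-23*(-5))/4 = (1/4)*115 = 115/4 ≈ 28.750)
(D(-7, 1) + E)**2 = (-5 + 115/4)**2 = (95/4)**2 = 9025/16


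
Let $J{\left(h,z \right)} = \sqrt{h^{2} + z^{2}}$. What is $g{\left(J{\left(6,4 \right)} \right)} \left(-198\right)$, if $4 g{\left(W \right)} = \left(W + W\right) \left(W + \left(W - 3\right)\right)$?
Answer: $-10296 + 594 \sqrt{13} \approx -8154.3$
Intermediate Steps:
$g{\left(W \right)} = \frac{W \left(-3 + 2 W\right)}{2}$ ($g{\left(W \right)} = \frac{\left(W + W\right) \left(W + \left(W - 3\right)\right)}{4} = \frac{2 W \left(W + \left(-3 + W\right)\right)}{4} = \frac{2 W \left(-3 + 2 W\right)}{4} = \frac{W \left(-3 + 2 W\right)}{2}$)
$g{\left(J{\left(6,4 \right)} \right)} \left(-198\right) = \frac{\sqrt{6^{2} + 4^{2}} \left(-3 + 2 \sqrt{6^{2} + 4^{2}}\right)}{2} \left(-198\right) = \frac{\sqrt{36 + 16} \left(-3 + 2 \sqrt{36 + 16}\right)}{2} \left(-198\right) = \frac{\sqrt{52} \left(-3 + 2 \sqrt{52}\right)}{2} \left(-198\right) = \frac{2 \sqrt{13} \left(-3 + 2 \cdot 2 \sqrt{13}\right)}{2} \left(-198\right) = \frac{2 \sqrt{13} \left(-3 + 4 \sqrt{13}\right)}{2} \left(-198\right) = \sqrt{13} \left(-3 + 4 \sqrt{13}\right) \left(-198\right) = - 198 \sqrt{13} \left(-3 + 4 \sqrt{13}\right)$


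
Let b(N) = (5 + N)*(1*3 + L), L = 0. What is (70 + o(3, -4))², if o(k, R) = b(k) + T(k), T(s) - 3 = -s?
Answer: 8836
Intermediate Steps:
b(N) = 15 + 3*N (b(N) = (5 + N)*(1*3 + 0) = (5 + N)*(3 + 0) = (5 + N)*3 = 15 + 3*N)
T(s) = 3 - s
o(k, R) = 18 + 2*k (o(k, R) = (15 + 3*k) + (3 - k) = 18 + 2*k)
(70 + o(3, -4))² = (70 + (18 + 2*3))² = (70 + (18 + 6))² = (70 + 24)² = 94² = 8836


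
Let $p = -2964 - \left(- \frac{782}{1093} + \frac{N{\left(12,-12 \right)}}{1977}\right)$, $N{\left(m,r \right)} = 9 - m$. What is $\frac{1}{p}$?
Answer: $- \frac{720287}{2134414237} \approx -0.00033746$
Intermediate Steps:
$p = - \frac{2134414237}{720287}$ ($p = -2964 - \left(- \frac{782}{1093} + \frac{9 - 12}{1977}\right) = -2964 - \left(\left(-782\right) \frac{1}{1093} + \left(9 - 12\right) \frac{1}{1977}\right) = -2964 - \left(- \frac{782}{1093} - \frac{1}{659}\right) = -2964 - - \frac{516431}{720287} = -2964 + \frac{516431}{720287} = - \frac{2134414237}{720287} \approx -2963.3$)
$\frac{1}{p} = \frac{1}{- \frac{2134414237}{720287}} = - \frac{720287}{2134414237}$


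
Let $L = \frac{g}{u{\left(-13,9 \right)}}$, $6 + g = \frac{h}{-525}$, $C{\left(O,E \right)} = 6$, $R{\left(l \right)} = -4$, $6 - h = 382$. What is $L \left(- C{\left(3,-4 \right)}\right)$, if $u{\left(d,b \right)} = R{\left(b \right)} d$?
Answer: $\frac{1387}{2275} \approx 0.60967$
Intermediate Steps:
$h = -376$ ($h = 6 - 382 = -376$)
$u{\left(d,b \right)} = - 4 d$
$g = - \frac{2774}{525}$ ($g = -6 - \frac{376}{-525} = -6 - - \frac{376}{525} = -6 + \frac{376}{525} = - \frac{2774}{525} \approx -5.2838$)
$L = - \frac{1387}{13650}$ ($L = - \frac{2774}{525 \left(\left(-4\right) \left(-13\right)\right)} = - \frac{2774}{525 \cdot 52} = \left(- \frac{2774}{525}\right) \frac{1}{52} = - \frac{1387}{13650} \approx -0.10161$)
$L \left(- C{\left(3,-4 \right)}\right) = - \frac{1387 \left(\left(-1\right) 6\right)}{13650} = \left(- \frac{1387}{13650}\right) \left(-6\right) = \frac{1387}{2275}$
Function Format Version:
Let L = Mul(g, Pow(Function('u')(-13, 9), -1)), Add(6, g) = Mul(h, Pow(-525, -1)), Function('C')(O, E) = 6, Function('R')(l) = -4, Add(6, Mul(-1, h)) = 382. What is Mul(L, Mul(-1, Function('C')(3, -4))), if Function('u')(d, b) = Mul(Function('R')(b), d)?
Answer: Rational(1387, 2275) ≈ 0.60967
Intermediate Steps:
h = -376 (h = Add(6, Mul(-1, 382)) = Add(6, -382) = -376)
Function('u')(d, b) = Mul(-4, d)
g = Rational(-2774, 525) (g = Add(-6, Mul(-376, Pow(-525, -1))) = Add(-6, Mul(-376, Rational(-1, 525))) = Add(-6, Rational(376, 525)) = Rational(-2774, 525) ≈ -5.2838)
L = Rational(-1387, 13650) (L = Mul(Rational(-2774, 525), Pow(Mul(-4, -13), -1)) = Mul(Rational(-2774, 525), Pow(52, -1)) = Mul(Rational(-2774, 525), Rational(1, 52)) = Rational(-1387, 13650) ≈ -0.10161)
Mul(L, Mul(-1, Function('C')(3, -4))) = Mul(Rational(-1387, 13650), Mul(-1, 6)) = Mul(Rational(-1387, 13650), -6) = Rational(1387, 2275)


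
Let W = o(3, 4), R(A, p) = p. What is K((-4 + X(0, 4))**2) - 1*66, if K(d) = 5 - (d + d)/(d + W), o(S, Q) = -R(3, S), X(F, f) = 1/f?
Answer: -3749/59 ≈ -63.542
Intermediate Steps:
o(S, Q) = -S
W = -3 (W = -1*3 = -3)
K(d) = 5 - 2*d/(-3 + d) (K(d) = 5 - (d + d)/(d - 3) = 5 - 2*d/(-3 + d))
K((-4 + X(0, 4))**2) - 1*66 = 3*(-5 + (-4 + 1/4)**2)/(-3 + (-4 + 1/4)**2) - 1*66 = 3*(-5 + (-4 + 1/4)**2)/(-3 + (-4 + 1/4)**2) - 66 = 3*(-5 + (-15/4)**2)/(-3 + (-15/4)**2) - 66 = 3*(-5 + 225/16)/(-3 + 225/16) - 66 = 3*(145/16)/(177/16) - 66 = 3*(16/177)*(145/16) - 66 = 145/59 - 66 = -3749/59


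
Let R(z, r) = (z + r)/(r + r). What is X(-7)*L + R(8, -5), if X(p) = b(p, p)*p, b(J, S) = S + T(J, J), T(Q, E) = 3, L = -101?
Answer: -28283/10 ≈ -2828.3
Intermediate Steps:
R(z, r) = (r + z)/(2*r) (R(z, r) = (r + z)/((2*r)) = (r + z)*(1/(2*r)) = (r + z)/(2*r))
b(J, S) = 3 + S (b(J, S) = S + 3 = 3 + S)
X(p) = p*(3 + p) (X(p) = (3 + p)*p = p*(3 + p))
X(-7)*L + R(8, -5) = -7*(3 - 7)*(-101) + (1/2)*(-5 + 8)/(-5) = -7*(-4)*(-101) + (1/2)*(-1/5)*3 = 28*(-101) - 3/10 = -2828 - 3/10 = -28283/10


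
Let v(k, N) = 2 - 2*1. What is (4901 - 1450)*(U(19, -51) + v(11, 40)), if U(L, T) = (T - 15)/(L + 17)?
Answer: -37961/6 ≈ -6326.8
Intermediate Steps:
U(L, T) = (-15 + T)/(17 + L)
v(k, N) = 0 (v(k, N) = 2 - 2 = 0)
(4901 - 1450)*(U(19, -51) + v(11, 40)) = (4901 - 1450)*((-15 - 51)/(17 + 19) + 0) = 3451*(-66/36 + 0) = 3451*((1/36)*(-66) + 0) = 3451*(-11/6 + 0) = 3451*(-11/6) = -37961/6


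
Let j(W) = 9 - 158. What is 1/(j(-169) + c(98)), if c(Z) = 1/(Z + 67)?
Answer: -165/24584 ≈ -0.0067117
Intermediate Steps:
c(Z) = 1/(67 + Z)
j(W) = -149
1/(j(-169) + c(98)) = 1/(-149 + 1/(67 + 98)) = 1/(-149 + 1/165) = 1/(-24584/165) = -165/24584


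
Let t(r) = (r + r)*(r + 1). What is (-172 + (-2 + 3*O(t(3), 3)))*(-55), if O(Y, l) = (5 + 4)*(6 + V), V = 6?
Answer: -8250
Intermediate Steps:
t(r) = 2*r*(1 + r) (t(r) = (2*r)*(1 + r) = 2*r*(1 + r))
O(Y, l) = 108 (O(Y, l) = (5 + 4)*(6 + 6) = 9*12 = 108)
(-172 + (-2 + 3*O(t(3), 3)))*(-55) = (-172 + (-2 + 3*108))*(-55) = (-172 + (-2 + 324))*(-55) = (-172 + 322)*(-55) = 150*(-55) = -8250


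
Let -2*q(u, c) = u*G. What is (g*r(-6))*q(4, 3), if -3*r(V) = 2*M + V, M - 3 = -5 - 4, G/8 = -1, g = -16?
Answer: -1536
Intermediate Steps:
G = -8 (G = 8*(-1) = -8)
q(u, c) = 4*u (q(u, c) = -u*(-8)/2 = -(-4)*u = 4*u)
M = -6 (M = 3 + (-5 - 4) = 3 - 9 = -6)
r(V) = 4 - V/3 (r(V) = -(2*(-6) + V)/3 = -(-12 + V)/3 = 4 - V/3)
(g*r(-6))*q(4, 3) = (-16*(4 - ⅓*(-6)))*(4*4) = -16*(4 + 2)*16 = -16*6*16 = -96*16 = -1536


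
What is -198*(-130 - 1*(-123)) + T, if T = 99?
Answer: 1485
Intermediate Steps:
-198*(-130 - 1*(-123)) + T = -198*(-130 - 1*(-123)) + 99 = -198*(-130 + 123) + 99 = -198*(-7) + 99 = 1386 + 99 = 1485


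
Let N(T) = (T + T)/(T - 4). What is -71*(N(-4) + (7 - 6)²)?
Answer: -142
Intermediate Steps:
N(T) = 2*T/(-4 + T) (N(T) = (2*T)/(-4 + T) = 2*T/(-4 + T))
-71*(N(-4) + (7 - 6)²) = -71*(2*(-4)/(-4 - 4) + (7 - 6)²) = -71*(2*(-4)/(-8) + 1²) = -71*(2*(-4)*(-⅛) + 1) = -71*(1 + 1) = -71*2 = -142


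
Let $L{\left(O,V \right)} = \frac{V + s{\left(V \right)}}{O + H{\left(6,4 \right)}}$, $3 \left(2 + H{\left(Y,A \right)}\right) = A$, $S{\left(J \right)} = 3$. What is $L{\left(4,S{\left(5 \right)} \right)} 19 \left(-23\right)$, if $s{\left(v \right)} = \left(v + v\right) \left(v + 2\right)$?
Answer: $- \frac{43263}{10} \approx -4326.3$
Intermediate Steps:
$s{\left(v \right)} = 2 v \left(2 + v\right)$
$H{\left(Y,A \right)} = -2 + \frac{A}{3}$
$L{\left(O,V \right)} = \frac{V + 2 V \left(2 + V\right)}{- \frac{2}{3} + O}$ ($L{\left(O,V \right)} = \frac{V + 2 V \left(2 + V\right)}{O + \left(-2 + \frac{1}{3} \cdot 4\right)} = \frac{V + 2 V \left(2 + V\right)}{O + \left(-2 + \frac{4}{3}\right)} = \frac{V + 2 V \left(2 + V\right)}{O - \frac{2}{3}} = \frac{V + 2 V \left(2 + V\right)}{- \frac{2}{3} + O}$)
$L{\left(4,S{\left(5 \right)} \right)} 19 \left(-23\right) = 3 \cdot 3 \frac{1}{-2 + 3 \cdot 4} \left(5 + 2 \cdot 3\right) 19 \left(-23\right) = 3 \cdot 3 \frac{1}{-2 + 12} \left(5 + 6\right) 19 \left(-23\right) = 3 \cdot 3 \cdot \frac{1}{10} \cdot 11 \cdot 19 \left(-23\right) = \frac{99}{10} \cdot 19 \left(-23\right) = \frac{1881}{10} \left(-23\right) = - \frac{43263}{10}$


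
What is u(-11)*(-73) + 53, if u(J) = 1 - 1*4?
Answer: 272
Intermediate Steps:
u(J) = -3 (u(J) = 1 - 4 = -3)
u(-11)*(-73) + 53 = -3*(-73) + 53 = 219 + 53 = 272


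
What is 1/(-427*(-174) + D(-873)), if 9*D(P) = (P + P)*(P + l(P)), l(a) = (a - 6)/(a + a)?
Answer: 3/730687 ≈ 4.1057e-6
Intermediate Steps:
l(a) = (-6 + a)/(2*a) (l(a) = (-6 + a)/((2*a)) = (-6 + a)*(1/(2*a)) = (-6 + a)/(2*a))
D(P) = 2*P*(P + (-6 + P)/(2*P))/9 (D(P) = ((P + P)*(P + (-6 + P)/(2*P)))/9 = ((2*P)*(P + (-6 + P)/(2*P)))/9 = (2*P*(P + (-6 + P)/(2*P)))/9 = 2*P*(P + (-6 + P)/(2*P))/9)
1/(-427*(-174) + D(-873)) = 1/(-427*(-174) + (-⅔ + (⅑)*(-873) + (2/9)*(-873)²)) = 1/(74298 + (-⅔ - 97 + (2/9)*762129)) = 1/(74298 + (-⅔ - 97 + 169362)) = 1/(74298 + 507793/3) = 1/(730687/3) = 3/730687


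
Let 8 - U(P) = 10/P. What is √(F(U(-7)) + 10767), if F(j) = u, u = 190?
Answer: √10957 ≈ 104.68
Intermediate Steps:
U(P) = 8 - 10/P
F(j) = 190
√(F(U(-7)) + 10767) = √(190 + 10767) = √10957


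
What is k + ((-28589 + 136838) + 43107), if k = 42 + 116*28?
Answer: 154646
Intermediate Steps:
k = 3290 (k = 42 + 3248 = 3290)
k + ((-28589 + 136838) + 43107) = 3290 + ((-28589 + 136838) + 43107) = 3290 + (108249 + 43107) = 3290 + 151356 = 154646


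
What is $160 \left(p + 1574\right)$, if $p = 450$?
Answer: $323840$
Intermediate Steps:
$160 \left(p + 1574\right) = 160 \left(450 + 1574\right) = 160 \cdot 2024 = 323840$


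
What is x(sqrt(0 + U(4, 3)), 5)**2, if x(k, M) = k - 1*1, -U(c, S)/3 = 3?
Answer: (1 - 3*I)**2 ≈ -8.0 - 6.0*I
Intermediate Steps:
U(c, S) = -9 (U(c, S) = -3*3 = -9)
x(k, M) = -1 + k (x(k, M) = k - 1 = -1 + k)
x(sqrt(0 + U(4, 3)), 5)**2 = (-1 + sqrt(0 - 9))**2 = (-1 + sqrt(-9))**2 = (-1 + 3*I)**2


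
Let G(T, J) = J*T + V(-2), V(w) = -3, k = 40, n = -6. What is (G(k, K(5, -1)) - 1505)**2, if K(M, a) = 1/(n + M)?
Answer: 2396304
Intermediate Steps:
K(M, a) = 1/(-6 + M)
G(T, J) = -3 + J*T (G(T, J) = J*T - 3 = -3 + J*T)
(G(k, K(5, -1)) - 1505)**2 = ((-3 + 40/(-6 + 5)) - 1505)**2 = ((-3 + 40/(-1)) - 1505)**2 = ((-3 - 1*40) - 1505)**2 = ((-3 - 40) - 1505)**2 = (-43 - 1505)**2 = (-1548)**2 = 2396304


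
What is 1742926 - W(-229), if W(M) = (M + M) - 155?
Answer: 1743539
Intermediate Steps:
W(M) = -155 + 2*M (W(M) = 2*M - 155 = -155 + 2*M)
1742926 - W(-229) = 1742926 - (-155 + 2*(-229)) = 1742926 - (-155 - 458) = 1742926 - 1*(-613) = 1742926 + 613 = 1743539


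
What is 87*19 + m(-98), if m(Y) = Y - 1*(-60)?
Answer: 1615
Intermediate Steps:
m(Y) = 60 + Y (m(Y) = Y + 60 = 60 + Y)
87*19 + m(-98) = 87*19 + (60 - 98) = 1653 - 38 = 1615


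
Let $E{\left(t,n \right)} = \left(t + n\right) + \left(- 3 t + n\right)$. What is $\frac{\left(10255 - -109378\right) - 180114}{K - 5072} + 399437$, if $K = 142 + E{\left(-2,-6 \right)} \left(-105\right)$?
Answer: $\frac{1633757811}{4090} \approx 3.9945 \cdot 10^{5}$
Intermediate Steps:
$E{\left(t,n \right)} = - 2 t + 2 n$ ($E{\left(t,n \right)} = \left(n + t\right) + \left(n - 3 t\right) = - 2 t + 2 n$)
$K = 982$ ($K = 142 + \left(\left(-2\right) \left(-2\right) + 2 \left(-6\right)\right) \left(-105\right) = 142 + \left(4 - 12\right) \left(-105\right) = 142 - -840 = 142 + 840 = 982$)
$\frac{\left(10255 - -109378\right) - 180114}{K - 5072} + 399437 = \frac{\left(10255 - -109378\right) - 180114}{982 - 5072} + 399437 = \frac{\left(10255 + 109378\right) - 180114}{-4090} + 399437 = \left(119633 - 180114\right) \left(- \frac{1}{4090}\right) + 399437 = \left(-60481\right) \left(- \frac{1}{4090}\right) + 399437 = \frac{60481}{4090} + 399437 = \frac{1633757811}{4090}$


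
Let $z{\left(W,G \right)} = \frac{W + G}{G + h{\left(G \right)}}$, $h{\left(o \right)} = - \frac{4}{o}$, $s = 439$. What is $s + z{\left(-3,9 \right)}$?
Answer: $\frac{33857}{77} \approx 439.7$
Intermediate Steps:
$z{\left(W,G \right)} = \frac{G + W}{G - \frac{4}{G}}$ ($z{\left(W,G \right)} = \frac{W + G}{G - \frac{4}{G}} = \frac{G + W}{G - \frac{4}{G}}$)
$s + z{\left(-3,9 \right)} = 439 + \frac{9 \left(9 - 3\right)}{-4 + 9^{2}} = 439 + 9 \frac{1}{-4 + 81} \cdot 6 = 439 + 9 \cdot \frac{1}{77} \cdot 6 = 439 + \frac{54}{77} = \frac{33857}{77}$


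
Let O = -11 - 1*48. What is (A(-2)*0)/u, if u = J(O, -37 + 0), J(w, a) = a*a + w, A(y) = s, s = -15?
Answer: 0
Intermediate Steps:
A(y) = -15
O = -59 (O = -11 - 48 = -59)
J(w, a) = w + a**2 (J(w, a) = a**2 + w = w + a**2)
u = 1310 (u = -59 + (-37 + 0)**2 = -59 + (-37)**2 = -59 + 1369 = 1310)
(A(-2)*0)/u = -15*0/1310 = 0*(1/1310) = 0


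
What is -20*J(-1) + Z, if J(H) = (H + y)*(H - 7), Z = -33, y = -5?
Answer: -993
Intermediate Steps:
J(H) = (-7 + H)*(-5 + H) (J(H) = (H - 5)*(H - 7) = (-5 + H)*(-7 + H) = (-7 + H)*(-5 + H))
-20*J(-1) + Z = -20*(35 + (-1)**2 - 12*(-1)) - 33 = -20*(35 + 1 + 12) - 33 = -20*48 - 33 = -960 - 33 = -993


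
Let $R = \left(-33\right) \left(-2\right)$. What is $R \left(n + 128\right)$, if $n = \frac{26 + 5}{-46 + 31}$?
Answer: $\frac{41558}{5} \approx 8311.6$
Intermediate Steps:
$R = 66$
$n = - \frac{31}{15}$ ($n = \frac{31}{-15} = 31 \left(- \frac{1}{15}\right) = - \frac{31}{15} \approx -2.0667$)
$R \left(n + 128\right) = 66 \left(- \frac{31}{15} + 128\right) = 66 \cdot \frac{1889}{15} = \frac{41558}{5}$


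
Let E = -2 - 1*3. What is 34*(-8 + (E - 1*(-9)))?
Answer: -136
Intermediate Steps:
E = -5 (E = -2 - 3 = -5)
34*(-8 + (E - 1*(-9))) = 34*(-8 + (-5 - 1*(-9))) = 34*(-8 + (-5 + 9)) = 34*(-8 + 4) = 34*(-4) = -136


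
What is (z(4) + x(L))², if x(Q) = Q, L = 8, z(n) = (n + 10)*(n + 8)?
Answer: 30976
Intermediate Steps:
z(n) = (8 + n)*(10 + n) (z(n) = (10 + n)*(8 + n) = (8 + n)*(10 + n))
(z(4) + x(L))² = ((80 + 4² + 18*4) + 8)² = ((80 + 16 + 72) + 8)² = (168 + 8)² = 176² = 30976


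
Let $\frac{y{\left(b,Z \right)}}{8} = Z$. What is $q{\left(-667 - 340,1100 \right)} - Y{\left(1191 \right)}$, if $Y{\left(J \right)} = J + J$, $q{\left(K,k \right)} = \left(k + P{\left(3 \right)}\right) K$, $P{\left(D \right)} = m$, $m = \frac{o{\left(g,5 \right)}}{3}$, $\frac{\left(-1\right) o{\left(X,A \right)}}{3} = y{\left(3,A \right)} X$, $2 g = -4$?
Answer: $-1190642$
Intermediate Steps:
$g = -2$ ($g = \frac{1}{2} \left(-4\right) = -2$)
$y{\left(b,Z \right)} = 8 Z$
$o{\left(X,A \right)} = - 24 A X$ ($o{\left(X,A \right)} = - 3 \cdot 8 A X = - 24 A X$)
$m = 80$ ($m = \frac{\left(-24\right) 5 \left(-2\right)}{3} = 240 \cdot \frac{1}{3} = 80$)
$P{\left(D \right)} = 80$
$q{\left(K,k \right)} = K \left(80 + k\right)$ ($q{\left(K,k \right)} = \left(k + 80\right) K = \left(80 + k\right) K = K \left(80 + k\right)$)
$Y{\left(J \right)} = 2 J$
$q{\left(-667 - 340,1100 \right)} - Y{\left(1191 \right)} = \left(-667 - 340\right) \left(80 + 1100\right) - 2 \cdot 1191 = \left(-1007\right) 1180 - 2382 = -1188260 - 2382 = -1190642$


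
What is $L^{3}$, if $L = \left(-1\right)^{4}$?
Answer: $1$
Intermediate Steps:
$L = 1$
$L^{3} = 1^{3} = 1$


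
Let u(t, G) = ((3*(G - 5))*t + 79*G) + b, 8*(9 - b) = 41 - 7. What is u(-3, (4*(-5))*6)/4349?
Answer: -33401/17396 ≈ -1.9200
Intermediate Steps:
b = 19/4 (b = 9 - (41 - 7)/8 = 9 - 1/8*34 = 9 - 17/4 = 19/4 ≈ 4.7500)
u(t, G) = 19/4 + 79*G + t*(-15 + 3*G) (u(t, G) = ((3*(G - 5))*t + 79*G) + 19/4 = ((3*(-5 + G))*t + 79*G) + 19/4 = ((-15 + 3*G)*t + 79*G) + 19/4 = (t*(-15 + 3*G) + 79*G) + 19/4 = (79*G + t*(-15 + 3*G)) + 19/4 = 19/4 + 79*G + t*(-15 + 3*G))
u(-3, (4*(-5))*6)/4349 = (19/4 - 15*(-3) + 79*((4*(-5))*6) + 3*((4*(-5))*6)*(-3))/4349 = (19/4 + 45 + 79*(-20*6) + 3*(-20*6)*(-3))*(1/4349) = (19/4 + 45 + 79*(-120) + 3*(-120)*(-3))*(1/4349) = (19/4 + 45 - 9480 + 1080)*(1/4349) = -33401/4*1/4349 = -33401/17396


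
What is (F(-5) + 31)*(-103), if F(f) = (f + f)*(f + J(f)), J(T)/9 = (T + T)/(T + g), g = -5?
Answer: 927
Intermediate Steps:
J(T) = 18*T/(-5 + T) (J(T) = 9*((T + T)/(T - 5)) = 9*((2*T)/(-5 + T)) = 9*(2*T/(-5 + T)) = 18*T/(-5 + T))
F(f) = 2*f*(f + 18*f/(-5 + f)) (F(f) = (f + f)*(f + 18*f/(-5 + f)) = (2*f)*(f + 18*f/(-5 + f)) = 2*f*(f + 18*f/(-5 + f)))
(F(-5) + 31)*(-103) = (2*(-5)²*(13 - 5)/(-5 - 5) + 31)*(-103) = (2*25*8/(-10) + 31)*(-103) = (2*25*(-⅒)*8 + 31)*(-103) = (-40 + 31)*(-103) = -9*(-103) = 927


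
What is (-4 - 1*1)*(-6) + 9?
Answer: 39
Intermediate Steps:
(-4 - 1*1)*(-6) + 9 = (-4 - 1)*(-6) + 9 = -5*(-6) + 9 = 30 + 9 = 39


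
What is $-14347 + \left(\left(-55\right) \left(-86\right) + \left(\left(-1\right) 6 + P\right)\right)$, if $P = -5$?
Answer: $-9628$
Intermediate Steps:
$-14347 + \left(\left(-55\right) \left(-86\right) + \left(\left(-1\right) 6 + P\right)\right) = -14347 - -4719 = -14347 + \left(4730 - 11\right) = -14347 + 4719 = -9628$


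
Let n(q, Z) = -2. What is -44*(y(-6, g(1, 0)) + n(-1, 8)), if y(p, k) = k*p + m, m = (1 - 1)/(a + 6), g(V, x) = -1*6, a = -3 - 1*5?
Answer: -1496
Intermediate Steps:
a = -8 (a = -3 - 5 = -8)
g(V, x) = -6
m = 0 (m = (1 - 1)/(-8 + 6) = 0/(-2) = 0*(-½) = 0)
y(p, k) = k*p (y(p, k) = k*p + 0 = k*p)
-44*(y(-6, g(1, 0)) + n(-1, 8)) = -44*(-6*(-6) - 2) = -44*(36 - 2) = -44*34 = -1496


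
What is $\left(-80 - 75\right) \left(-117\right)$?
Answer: $18135$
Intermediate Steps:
$\left(-80 - 75\right) \left(-117\right) = \left(-155\right) \left(-117\right) = 18135$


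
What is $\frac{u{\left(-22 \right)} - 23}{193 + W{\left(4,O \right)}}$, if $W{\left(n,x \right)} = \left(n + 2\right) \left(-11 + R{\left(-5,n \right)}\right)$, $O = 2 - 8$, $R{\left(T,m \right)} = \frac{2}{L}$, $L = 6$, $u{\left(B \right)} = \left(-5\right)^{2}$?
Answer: $\frac{2}{129} \approx 0.015504$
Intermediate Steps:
$u{\left(B \right)} = 25$
$R{\left(T,m \right)} = \frac{1}{3}$ ($R{\left(T,m \right)} = \frac{2}{6} = 2 \cdot \frac{1}{6} = \frac{1}{3}$)
$O = -6$ ($O = 2 - 8 = -6$)
$W{\left(n,x \right)} = - \frac{64}{3} - \frac{32 n}{3}$ ($W{\left(n,x \right)} = \left(n + 2\right) \left(-11 + \frac{1}{3}\right) = \left(2 + n\right) \left(- \frac{32}{3}\right) = - \frac{64}{3} - \frac{32 n}{3}$)
$\frac{u{\left(-22 \right)} - 23}{193 + W{\left(4,O \right)}} = \frac{25 - 23}{193 - 64} = \frac{2}{193 - 64} = \frac{2}{129}$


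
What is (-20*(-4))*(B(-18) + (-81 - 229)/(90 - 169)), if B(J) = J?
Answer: -88960/79 ≈ -1126.1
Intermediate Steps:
(-20*(-4))*(B(-18) + (-81 - 229)/(90 - 169)) = (-20*(-4))*(-18 + (-81 - 229)/(90 - 169)) = 80*(-18 - 310/(-79)) = 80*(-18 - 310*(-1/79)) = 80*(-18 + 310/79) = 80*(-1112/79) = -88960/79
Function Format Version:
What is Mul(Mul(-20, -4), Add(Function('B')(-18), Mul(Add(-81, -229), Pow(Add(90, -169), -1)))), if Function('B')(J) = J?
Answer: Rational(-88960, 79) ≈ -1126.1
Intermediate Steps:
Mul(Mul(-20, -4), Add(Function('B')(-18), Mul(Add(-81, -229), Pow(Add(90, -169), -1)))) = Mul(Mul(-20, -4), Add(-18, Mul(Add(-81, -229), Pow(Add(90, -169), -1)))) = Mul(80, Add(-18, Mul(-310, Pow(-79, -1)))) = Mul(80, Add(-18, Mul(-310, Rational(-1, 79)))) = Mul(80, Add(-18, Rational(310, 79))) = Mul(80, Rational(-1112, 79)) = Rational(-88960, 79)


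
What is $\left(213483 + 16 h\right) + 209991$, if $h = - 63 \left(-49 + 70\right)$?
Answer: $402306$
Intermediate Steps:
$h = -1323$ ($h = \left(-63\right) 21 = -1323$)
$\left(213483 + 16 h\right) + 209991 = \left(213483 + 16 \left(-1323\right)\right) + 209991 = \left(213483 - 21168\right) + 209991 = 192315 + 209991 = 402306$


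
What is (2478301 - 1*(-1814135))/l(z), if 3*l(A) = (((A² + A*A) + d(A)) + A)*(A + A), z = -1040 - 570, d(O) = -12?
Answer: -357703/463552810 ≈ -0.00077166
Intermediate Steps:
z = -1610
l(A) = 2*A*(-12 + A + 2*A²)/3 (l(A) = ((((A² + A*A) - 12) + A)*(A + A))/3 = ((((A² + A²) - 12) + A)*(2*A))/3 = (((2*A² - 12) + A)*(2*A))/3 = (((-12 + 2*A²) + A)*(2*A))/3 = ((-12 + A + 2*A²)*(2*A))/3 = (2*A*(-12 + A + 2*A²))/3 = 2*A*(-12 + A + 2*A²)/3)
(2478301 - 1*(-1814135))/l(z) = (2478301 - 1*(-1814135))/(((⅔)*(-1610)*(-12 - 1610 + 2*(-1610)²))) = (2478301 + 1814135)/(((⅔)*(-1610)*(-12 - 1610 + 2*2592100))) = 4292436/(((⅔)*(-1610)*(-12 - 1610 + 5184200))) = 4292436/(((⅔)*(-1610)*5182578)) = 4292436/(-5562633720) = 4292436*(-1/5562633720) = -357703/463552810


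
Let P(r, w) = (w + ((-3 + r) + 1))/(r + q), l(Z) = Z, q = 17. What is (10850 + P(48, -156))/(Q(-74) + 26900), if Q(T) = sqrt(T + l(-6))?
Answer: 47420665/117586638 - 35257*I*sqrt(5)/587933190 ≈ 0.40328 - 0.00013409*I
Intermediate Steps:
P(r, w) = (-2 + r + w)/(17 + r) (P(r, w) = (w + ((-3 + r) + 1))/(r + 17) = (w + (-2 + r))/(17 + r) = (-2 + r + w)/(17 + r))
Q(T) = sqrt(-6 + T) (Q(T) = sqrt(T - 6) = sqrt(-6 + T))
(10850 + P(48, -156))/(Q(-74) + 26900) = (10850 + (-2 + 48 - 156)/(17 + 48))/(sqrt(-6 - 74) + 26900) = (10850 - 110/65)/(sqrt(-80) + 26900) = (10850 + (1/65)*(-110))/(4*I*sqrt(5) + 26900) = (10850 - 22/13)/(26900 + 4*I*sqrt(5)) = 141028/(13*(26900 + 4*I*sqrt(5)))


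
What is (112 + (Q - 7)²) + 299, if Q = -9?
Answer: 667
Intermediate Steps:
(112 + (Q - 7)²) + 299 = (112 + (-9 - 7)²) + 299 = (112 + (-16)²) + 299 = (112 + 256) + 299 = 368 + 299 = 667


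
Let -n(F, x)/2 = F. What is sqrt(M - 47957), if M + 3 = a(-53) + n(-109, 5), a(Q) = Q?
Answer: 11*I*sqrt(395) ≈ 218.62*I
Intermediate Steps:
n(F, x) = -2*F
M = 162 (M = -3 + (-53 - 2*(-109)) = -3 + (-53 + 218) = -3 + 165 = 162)
sqrt(M - 47957) = sqrt(162 - 47957) = sqrt(-47795) = 11*I*sqrt(395)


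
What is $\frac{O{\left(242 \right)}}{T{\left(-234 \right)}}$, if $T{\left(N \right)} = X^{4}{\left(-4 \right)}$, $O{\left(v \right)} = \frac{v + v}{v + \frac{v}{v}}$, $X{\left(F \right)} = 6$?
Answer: $\frac{121}{78732} \approx 0.0015369$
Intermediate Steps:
$O{\left(v \right)} = \frac{2 v}{1 + v}$ ($O{\left(v \right)} = \frac{2 v}{v + 1} = \frac{2 v}{1 + v}$)
$T{\left(N \right)} = 1296$ ($T{\left(N \right)} = 6^{4} = 1296$)
$\frac{O{\left(242 \right)}}{T{\left(-234 \right)}} = \frac{2 \cdot 242 \frac{1}{1 + 242}}{1296} = 2 \cdot 242 \cdot \frac{1}{243} \cdot \frac{1}{1296} = \frac{484}{243} \cdot \frac{1}{1296} = \frac{121}{78732}$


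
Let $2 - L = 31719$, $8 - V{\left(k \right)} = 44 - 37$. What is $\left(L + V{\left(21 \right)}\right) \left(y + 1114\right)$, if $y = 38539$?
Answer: $-1257634548$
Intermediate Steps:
$V{\left(k \right)} = 1$ ($V{\left(k \right)} = 8 - \left(44 - 37\right) = 8 - 7 = 1$)
$L = -31717$ ($L = 2 - 31719 = -31717$)
$\left(L + V{\left(21 \right)}\right) \left(y + 1114\right) = \left(-31717 + 1\right) \left(38539 + 1114\right) = \left(-31716\right) 39653 = -1257634548$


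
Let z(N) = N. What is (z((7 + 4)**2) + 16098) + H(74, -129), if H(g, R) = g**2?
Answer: 21695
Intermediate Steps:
(z((7 + 4)**2) + 16098) + H(74, -129) = ((7 + 4)**2 + 16098) + 74**2 = (11**2 + 16098) + 5476 = (121 + 16098) + 5476 = 16219 + 5476 = 21695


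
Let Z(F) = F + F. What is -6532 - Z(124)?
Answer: -6780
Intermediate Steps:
Z(F) = 2*F
-6532 - Z(124) = -6532 - 2*124 = -6532 - 1*248 = -6532 - 248 = -6780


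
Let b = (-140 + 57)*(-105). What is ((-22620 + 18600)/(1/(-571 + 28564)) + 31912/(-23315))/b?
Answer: -2623680347812/203190225 ≈ -12912.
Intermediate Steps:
b = 8715 (b = -83*(-105) = 8715)
((-22620 + 18600)/(1/(-571 + 28564)) + 31912/(-23315))/b = ((-22620 + 18600)/(1/(-571 + 28564)) + 31912/(-23315))/8715 = (-4020/(1/27993) + 31912*(-1/23315))*(1/8715) = (-4020/1/27993 - 31912/23315)*(1/8715) = (-4020*27993 - 31912/23315)*(1/8715) = (-112531860 - 31912/23315)*(1/8715) = -2623680347812/23315*1/8715 = -2623680347812/203190225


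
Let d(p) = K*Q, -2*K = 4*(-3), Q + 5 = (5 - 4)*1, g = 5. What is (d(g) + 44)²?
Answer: 400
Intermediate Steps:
Q = -4 (Q = -5 + (5 - 4)*1 = -5 + 1*1 = -5 + 1 = -4)
K = 6 (K = -2*(-3) = -½*(-12) = 6)
d(p) = -24 (d(p) = 6*(-4) = -24)
(d(g) + 44)² = (-24 + 44)² = 20² = 400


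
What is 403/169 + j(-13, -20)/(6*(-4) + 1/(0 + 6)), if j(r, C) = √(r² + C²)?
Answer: 31/13 - 6*√569/143 ≈ 1.3838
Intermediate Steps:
j(r, C) = √(C² + r²)
403/169 + j(-13, -20)/(6*(-4) + 1/(0 + 6)) = 403/169 + √((-20)² + (-13)²)/(6*(-4) + 1/(0 + 6)) = 403*(1/169) + √(400 + 169)/(-24 + 1/6) = 31/13 + √569/(-24 + ⅙) = 31/13 + √569/(-143/6) = 31/13 + √569*(-6/143) = 31/13 - 6*√569/143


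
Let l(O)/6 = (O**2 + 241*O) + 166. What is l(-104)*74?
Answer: -6252408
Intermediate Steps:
l(O) = 996 + 6*O**2 + 1446*O (l(O) = 6*((O**2 + 241*O) + 166) = 6*(166 + O**2 + 241*O) = 996 + 6*O**2 + 1446*O)
l(-104)*74 = (996 + 6*(-104)**2 + 1446*(-104))*74 = (996 + 6*10816 - 150384)*74 = (996 + 64896 - 150384)*74 = -84492*74 = -6252408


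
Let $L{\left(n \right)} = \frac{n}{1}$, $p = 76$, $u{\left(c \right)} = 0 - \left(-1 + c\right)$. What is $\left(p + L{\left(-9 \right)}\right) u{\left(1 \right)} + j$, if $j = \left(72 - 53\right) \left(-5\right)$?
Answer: $-95$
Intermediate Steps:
$u{\left(c \right)} = 1 - c$
$j = -95$ ($j = 19 \left(-5\right) = -95$)
$L{\left(n \right)} = n$ ($L{\left(n \right)} = n 1 = n$)
$\left(p + L{\left(-9 \right)}\right) u{\left(1 \right)} + j = \left(76 - 9\right) \left(1 - 1\right) - 95 = 67 \left(1 - 1\right) - 95 = 67 \cdot 0 - 95 = 0 - 95 = -95$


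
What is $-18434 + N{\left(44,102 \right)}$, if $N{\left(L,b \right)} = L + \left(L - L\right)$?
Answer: $-18390$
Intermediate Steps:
$N{\left(L,b \right)} = L$ ($N{\left(L,b \right)} = L + 0 = L$)
$-18434 + N{\left(44,102 \right)} = -18434 + 44 = -18390$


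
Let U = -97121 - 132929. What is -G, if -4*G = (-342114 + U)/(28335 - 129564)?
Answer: 143041/101229 ≈ 1.4130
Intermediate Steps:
U = -230050
G = -143041/101229 (G = -(-342114 - 230050)/(4*(28335 - 129564)) = -(-143041)/(-101229) = -(-143041)*(-1)/101229 = -¼*572164/101229 = -143041/101229 ≈ -1.4130)
-G = -1*(-143041/101229) = 143041/101229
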